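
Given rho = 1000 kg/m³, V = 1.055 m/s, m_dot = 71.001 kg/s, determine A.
Formula: \dot{m} = \rho A V
Substituting knowns: 71.001 = 1000·A·1.055
Solving for A: A = 71.001/(1000·1.055) = 0.0673 m²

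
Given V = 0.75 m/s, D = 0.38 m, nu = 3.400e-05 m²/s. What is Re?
Formula: Re = \frac{V D}{\nu}
Re = 0.75·0.38/3.400e-05 = 8382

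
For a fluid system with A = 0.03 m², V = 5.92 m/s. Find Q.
Formula: Q = A V
Q = 0.03·5.92·1000 = 177.6 L/s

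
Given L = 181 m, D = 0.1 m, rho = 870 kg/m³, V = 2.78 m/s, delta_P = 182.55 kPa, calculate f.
Formula: \Delta P = f \frac{L}{D} \frac{\rho V^2}{2}
Substituting knowns: 182.55 = f·(181/0.1)·0.5·870·2.78²/1000
Solving for f: f = (182.55·1000)/((181/0.1)·0.5·870·2.78²) = 0.03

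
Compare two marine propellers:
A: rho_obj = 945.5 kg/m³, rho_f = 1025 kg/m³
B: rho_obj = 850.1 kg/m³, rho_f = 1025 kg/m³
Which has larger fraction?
fraction(A) = 0.9224, fraction(B) = 0.8294. Answer: A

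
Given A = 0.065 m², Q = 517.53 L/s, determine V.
Formula: Q = A V
Substituting knowns: 517.53 = 0.065·V·1000
Solving for V: V = (517.53/1000)/0.065 = 7.962 m/s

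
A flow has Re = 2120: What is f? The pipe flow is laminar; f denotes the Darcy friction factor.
Formula: f = \frac{64}{Re}
f = 64/2120 = 0.03019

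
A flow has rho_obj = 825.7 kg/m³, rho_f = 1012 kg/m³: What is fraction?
Formula: f_{sub} = \frac{\rho_{obj}}{\rho_f}
fraction = 825.7/1012 = 0.8159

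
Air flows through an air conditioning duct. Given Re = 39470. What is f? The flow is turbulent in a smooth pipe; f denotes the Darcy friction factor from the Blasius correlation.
Formula: f = \frac{0.316}{Re^{0.25}}
f = 0.316/39470^0.25 = 0.02242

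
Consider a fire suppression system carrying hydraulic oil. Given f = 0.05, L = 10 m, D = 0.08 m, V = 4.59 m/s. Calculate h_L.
Formula: h_L = f \frac{L}{D} \frac{V^2}{2g}
h_L = 0.05·(10/0.08)·4.59²/(2·9.81) = 6.711 m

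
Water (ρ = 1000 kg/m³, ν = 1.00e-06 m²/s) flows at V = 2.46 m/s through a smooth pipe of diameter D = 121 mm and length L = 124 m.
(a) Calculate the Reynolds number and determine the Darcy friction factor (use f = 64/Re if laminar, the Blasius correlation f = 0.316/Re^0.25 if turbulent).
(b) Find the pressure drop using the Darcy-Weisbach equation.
(a) Re = V·D/ν = 2.46·0.121/1.00e-06 = 297660 → turbulent (Re > 4000); f = 0.316/Re^0.25 = 0.316/297660^0.25 = 0.013529 (Blasius is strictly valid for Re ≲ 1e5; used here as the smooth-pipe estimate the problem specifies)
(b) Darcy-Weisbach: ΔP = f·(L/D)·½ρV²/1000 = 0.013529·(124/0.121)·½·1000·2.46²/1000 = 41.95 kPa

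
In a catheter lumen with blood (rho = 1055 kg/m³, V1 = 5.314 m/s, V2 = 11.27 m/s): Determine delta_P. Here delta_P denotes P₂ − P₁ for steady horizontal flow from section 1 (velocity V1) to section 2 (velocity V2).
Formula: \Delta P = \frac{1}{2} \rho (V_1^2 - V_2^2)
delta_P = 0.5·1055·(5.314² − 11.27²)/1000 = -52.1 kPa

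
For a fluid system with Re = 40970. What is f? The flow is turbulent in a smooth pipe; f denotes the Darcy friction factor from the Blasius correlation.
Formula: f = \frac{0.316}{Re^{0.25}}
f = 0.316/40970^0.25 = 0.02221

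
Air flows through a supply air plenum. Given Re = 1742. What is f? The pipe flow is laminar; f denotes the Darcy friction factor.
Formula: f = \frac{64}{Re}
f = 64/1742 = 0.03674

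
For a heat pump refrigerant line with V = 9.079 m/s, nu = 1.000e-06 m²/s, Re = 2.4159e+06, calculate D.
Formula: Re = \frac{V D}{\nu}
Substituting knowns: 2.4159e+06 = 9.079·D/1.000e-06
Solving for D: D = 2.4159e+06·1.000e-06/9.079 = 0.2661 m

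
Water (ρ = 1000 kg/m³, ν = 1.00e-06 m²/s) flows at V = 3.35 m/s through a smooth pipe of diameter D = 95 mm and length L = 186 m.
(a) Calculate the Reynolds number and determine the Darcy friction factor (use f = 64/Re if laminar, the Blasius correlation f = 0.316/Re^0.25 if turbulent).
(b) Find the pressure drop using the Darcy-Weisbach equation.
(a) Re = V·D/ν = 3.35·0.095/1.00e-06 = 318250 → turbulent (Re > 4000); f = 0.316/Re^0.25 = 0.316/318250^0.25 = 0.013304 (Blasius is strictly valid for Re ≲ 1e5; used here as the smooth-pipe estimate the problem specifies)
(b) Darcy-Weisbach: ΔP = f·(L/D)·½ρV²/1000 = 0.013304·(186/0.095)·½·1000·3.35²/1000 = 146.2 kPa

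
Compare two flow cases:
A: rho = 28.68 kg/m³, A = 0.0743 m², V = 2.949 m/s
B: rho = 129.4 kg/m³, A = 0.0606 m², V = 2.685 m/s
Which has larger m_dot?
m_dot(A) = 6.284 kg/s, m_dot(B) = 21.05 kg/s. Answer: B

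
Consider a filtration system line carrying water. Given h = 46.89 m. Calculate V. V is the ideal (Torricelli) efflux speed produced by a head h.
Formula: V = \sqrt{2 g h}
V = √(2·9.81·46.89) = 30.33 m/s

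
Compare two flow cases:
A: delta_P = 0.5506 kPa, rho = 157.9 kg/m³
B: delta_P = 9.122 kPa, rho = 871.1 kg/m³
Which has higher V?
V(A) = 2.641 m/s, V(B) = 4.576 m/s. Answer: B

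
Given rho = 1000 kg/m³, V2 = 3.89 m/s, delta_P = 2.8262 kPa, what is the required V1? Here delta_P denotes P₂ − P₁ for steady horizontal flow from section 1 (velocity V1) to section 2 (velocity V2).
Formula: \Delta P = \frac{1}{2} \rho (V_1^2 - V_2^2)
Substituting knowns: 2.8262 = 0.5·1000·(V1² − 3.89²)/1000
Solving for V1: V1 = √(3.89² + 2·(2.8262·1000)/1000) = 4.559 m/s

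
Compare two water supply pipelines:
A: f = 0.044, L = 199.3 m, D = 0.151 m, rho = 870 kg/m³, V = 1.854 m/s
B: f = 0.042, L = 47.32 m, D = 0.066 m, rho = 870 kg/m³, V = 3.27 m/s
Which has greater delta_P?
delta_P(A) = 86.83 kPa, delta_P(B) = 140.1 kPa. Answer: B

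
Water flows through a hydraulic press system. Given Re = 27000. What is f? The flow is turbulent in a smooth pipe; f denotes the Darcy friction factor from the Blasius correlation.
Formula: f = \frac{0.316}{Re^{0.25}}
f = 0.316/27000^0.25 = 0.02465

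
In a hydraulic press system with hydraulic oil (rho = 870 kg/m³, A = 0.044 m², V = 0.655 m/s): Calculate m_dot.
Formula: \dot{m} = \rho A V
m_dot = 870·0.044·0.655 = 25.07 kg/s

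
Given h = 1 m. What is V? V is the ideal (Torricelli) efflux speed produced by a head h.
Formula: V = \sqrt{2 g h}
V = √(2·9.81·1) = 4.429 m/s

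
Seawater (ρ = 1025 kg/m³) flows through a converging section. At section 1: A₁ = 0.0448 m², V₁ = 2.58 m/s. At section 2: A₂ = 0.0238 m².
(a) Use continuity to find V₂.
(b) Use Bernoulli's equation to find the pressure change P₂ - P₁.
(a) Continuity: A₁V₁=A₂V₂ -> V₂=A₁V₁/A₂=0.0448*2.58/0.0238=4.86 m/s
(b) Bernoulli: P₂-P₁=0.5*rho*(V₁^2-V₂^2)/1000=0.5*1025*(2.58^2-4.86^2)/1000=-8.694 kPa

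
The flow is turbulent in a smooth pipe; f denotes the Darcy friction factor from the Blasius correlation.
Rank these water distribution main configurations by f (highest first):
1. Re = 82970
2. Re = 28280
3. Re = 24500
Case 1: f = 0.01862
Case 2: f = 0.02437
Case 3: f = 0.02526
Ranking (highest first): 3, 2, 1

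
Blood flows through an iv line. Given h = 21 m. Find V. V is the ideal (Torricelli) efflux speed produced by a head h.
Formula: V = \sqrt{2 g h}
V = √(2·9.81·21) = 20.3 m/s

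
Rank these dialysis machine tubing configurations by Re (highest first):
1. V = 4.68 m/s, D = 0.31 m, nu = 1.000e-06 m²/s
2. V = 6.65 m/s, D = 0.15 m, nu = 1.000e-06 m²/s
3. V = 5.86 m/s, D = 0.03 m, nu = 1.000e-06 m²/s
Case 1: Re = 1.451e+06
Case 2: Re = 997500
Case 3: Re = 175800
Ranking (highest first): 1, 2, 3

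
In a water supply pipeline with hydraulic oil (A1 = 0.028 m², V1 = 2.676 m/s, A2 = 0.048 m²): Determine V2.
Formula: V_2 = \frac{A_1 V_1}{A_2}
V2 = 0.028·2.676/0.048 = 1.561 m/s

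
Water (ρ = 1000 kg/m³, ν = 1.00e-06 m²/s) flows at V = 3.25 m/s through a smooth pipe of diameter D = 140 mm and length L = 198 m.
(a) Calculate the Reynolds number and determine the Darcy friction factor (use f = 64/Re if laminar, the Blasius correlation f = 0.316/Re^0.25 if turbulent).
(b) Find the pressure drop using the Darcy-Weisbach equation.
(a) Re = V·D/ν = 3.25·0.14/1.00e-06 = 455000 → turbulent (Re > 4000); f = 0.316/Re^0.25 = 0.316/455000^0.25 = 0.012167 (Blasius is strictly valid for Re ≲ 1e5; used here as the smooth-pipe estimate the problem specifies)
(b) Darcy-Weisbach: ΔP = f·(L/D)·½ρV²/1000 = 0.012167·(198/0.140)·½·1000·3.25²/1000 = 90.88 kPa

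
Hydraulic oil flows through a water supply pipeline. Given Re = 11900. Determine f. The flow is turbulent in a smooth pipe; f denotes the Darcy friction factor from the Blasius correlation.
Formula: f = \frac{0.316}{Re^{0.25}}
f = 0.316/11900^0.25 = 0.03026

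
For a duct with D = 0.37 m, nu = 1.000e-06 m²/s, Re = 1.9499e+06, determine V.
Formula: Re = \frac{V D}{\nu}
Substituting knowns: 1.9499e+06 = V·0.37/1.000e-06
Solving for V: V = 1.9499e+06·1.000e-06/0.37 = 5.27 m/s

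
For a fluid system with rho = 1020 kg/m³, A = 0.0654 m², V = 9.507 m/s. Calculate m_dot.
Formula: \dot{m} = \rho A V
m_dot = 1020·0.0654·9.507 = 634.2 kg/s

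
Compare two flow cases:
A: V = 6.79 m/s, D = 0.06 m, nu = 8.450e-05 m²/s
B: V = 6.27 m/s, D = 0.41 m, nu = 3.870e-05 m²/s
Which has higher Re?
Re(A) = 4821, Re(B) = 66426. Answer: B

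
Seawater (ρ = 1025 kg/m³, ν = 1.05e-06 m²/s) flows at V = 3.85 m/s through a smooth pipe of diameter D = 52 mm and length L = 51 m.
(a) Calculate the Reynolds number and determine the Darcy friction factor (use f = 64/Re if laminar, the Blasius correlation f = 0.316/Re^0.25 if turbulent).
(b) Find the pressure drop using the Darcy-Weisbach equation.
(a) Re = V·D/ν = 3.85·0.052/1.05e-06 = 190670 → turbulent (Re > 4000); f = 0.316/Re^0.25 = 0.316/190670^0.25 = 0.015122 (Blasius is strictly valid for Re ≲ 1e5; used here as the smooth-pipe estimate the problem specifies)
(b) Darcy-Weisbach: ΔP = f·(L/D)·½ρV²/1000 = 0.015122·(51/0.052)·½·1025·3.85²/1000 = 112.7 kPa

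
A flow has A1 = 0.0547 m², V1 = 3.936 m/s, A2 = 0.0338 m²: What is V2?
Formula: V_2 = \frac{A_1 V_1}{A_2}
V2 = 0.0547·3.936/0.0338 = 6.37 m/s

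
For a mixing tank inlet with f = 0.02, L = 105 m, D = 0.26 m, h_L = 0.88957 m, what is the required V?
Formula: h_L = f \frac{L}{D} \frac{V^2}{2g}
Substituting knowns: 0.88957 = 0.02·(105/0.26)·V²/(2·9.81)
Solving for V: V = √(0.88957·2·9.81/(0.02·(105/0.26))) = 1.47 m/s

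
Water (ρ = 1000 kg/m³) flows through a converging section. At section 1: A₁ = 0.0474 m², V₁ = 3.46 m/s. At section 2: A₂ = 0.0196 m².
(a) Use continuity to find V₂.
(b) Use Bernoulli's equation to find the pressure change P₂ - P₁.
(a) Continuity: A₁V₁=A₂V₂ -> V₂=A₁V₁/A₂=0.0474*3.46/0.0196=8.37 m/s
(b) Bernoulli: P₂-P₁=0.5*rho*(V₁^2-V₂^2)/1000=0.5*1000*(3.46^2-8.37^2)/1000=-29.04 kPa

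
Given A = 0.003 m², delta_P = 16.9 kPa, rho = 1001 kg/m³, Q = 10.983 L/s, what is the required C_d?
Formula: Q = C_d A \sqrt{\frac{2 \Delta P}{\rho}}
Substituting knowns: 10.983 = C_d·0.003·√(2·(16.9·1000)/1001)·1000
Solving for C_d: C_d = (10.983/1000)/(0.003·√(2·(16.9·1000)/1001)) = 0.63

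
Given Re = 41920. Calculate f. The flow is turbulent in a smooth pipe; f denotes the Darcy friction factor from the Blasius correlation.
Formula: f = \frac{0.316}{Re^{0.25}}
f = 0.316/41920^0.25 = 0.02208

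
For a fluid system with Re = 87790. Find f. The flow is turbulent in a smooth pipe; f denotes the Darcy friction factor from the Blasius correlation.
Formula: f = \frac{0.316}{Re^{0.25}}
f = 0.316/87790^0.25 = 0.01836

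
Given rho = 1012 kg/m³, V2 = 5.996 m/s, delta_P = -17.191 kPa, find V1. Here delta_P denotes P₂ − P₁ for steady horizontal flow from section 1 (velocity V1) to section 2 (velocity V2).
Formula: \Delta P = \frac{1}{2} \rho (V_1^2 - V_2^2)
Substituting knowns: -17.191 = 0.5·1012·(V1² − 5.996²)/1000
Solving for V1: V1 = √(5.996² + 2·(-17.191·1000)/1012) = 1.406 m/s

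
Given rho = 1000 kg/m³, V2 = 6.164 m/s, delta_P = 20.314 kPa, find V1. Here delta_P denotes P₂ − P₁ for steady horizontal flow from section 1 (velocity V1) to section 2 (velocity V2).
Formula: \Delta P = \frac{1}{2} \rho (V_1^2 - V_2^2)
Substituting knowns: 20.314 = 0.5·1000·(V1² − 6.164²)/1000
Solving for V1: V1 = √(6.164² + 2·(20.314·1000)/1000) = 8.867 m/s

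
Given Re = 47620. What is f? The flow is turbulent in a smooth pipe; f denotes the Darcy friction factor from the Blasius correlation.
Formula: f = \frac{0.316}{Re^{0.25}}
f = 0.316/47620^0.25 = 0.02139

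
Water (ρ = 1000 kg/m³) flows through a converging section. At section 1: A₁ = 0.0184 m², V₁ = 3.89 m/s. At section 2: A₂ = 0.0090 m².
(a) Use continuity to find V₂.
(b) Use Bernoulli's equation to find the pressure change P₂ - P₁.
(a) Continuity: A₁V₁=A₂V₂ -> V₂=A₁V₁/A₂=0.0184*3.89/0.0090=7.95 m/s
(b) Bernoulli: P₂-P₁=0.5*rho*(V₁^2-V₂^2)/1000=0.5*1000*(3.89^2-7.95^2)/1000=-24.04 kPa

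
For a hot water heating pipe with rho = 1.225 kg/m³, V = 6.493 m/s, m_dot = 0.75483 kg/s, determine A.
Formula: \dot{m} = \rho A V
Substituting knowns: 0.75483 = 1.225·A·6.493
Solving for A: A = 0.75483/(1.225·6.493) = 0.0949 m²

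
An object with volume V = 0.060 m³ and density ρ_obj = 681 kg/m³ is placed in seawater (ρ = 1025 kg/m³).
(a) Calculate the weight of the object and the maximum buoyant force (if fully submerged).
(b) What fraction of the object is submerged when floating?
(a) W=rho_obj*g*V=681*9.81*0.060=400.8 N; F_B(max)=rho*g*V=1025*9.81*0.060=603.3 N
(b) Floating fraction=rho_obj/rho=681/1025=0.664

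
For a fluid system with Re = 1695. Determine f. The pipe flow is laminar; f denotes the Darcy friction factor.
Formula: f = \frac{64}{Re}
f = 64/1695 = 0.03776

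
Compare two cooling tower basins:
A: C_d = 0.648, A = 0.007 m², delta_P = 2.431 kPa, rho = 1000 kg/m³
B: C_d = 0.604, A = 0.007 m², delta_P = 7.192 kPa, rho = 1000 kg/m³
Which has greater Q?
Q(A) = 10 L/s, Q(B) = 16.04 L/s. Answer: B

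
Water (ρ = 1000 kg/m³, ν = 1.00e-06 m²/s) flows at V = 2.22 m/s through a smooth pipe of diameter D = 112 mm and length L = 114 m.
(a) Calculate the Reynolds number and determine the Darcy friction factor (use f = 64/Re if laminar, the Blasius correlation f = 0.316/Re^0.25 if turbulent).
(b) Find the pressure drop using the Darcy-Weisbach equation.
(a) Re = V·D/ν = 2.22·0.112/1.00e-06 = 248640 → turbulent (Re > 4000); f = 0.316/Re^0.25 = 0.316/248640^0.25 = 0.014151 (Blasius is strictly valid for Re ≲ 1e5; used here as the smooth-pipe estimate the problem specifies)
(b) Darcy-Weisbach: ΔP = f·(L/D)·½ρV²/1000 = 0.014151·(114/0.112)·½·1000·2.22²/1000 = 35.49 kPa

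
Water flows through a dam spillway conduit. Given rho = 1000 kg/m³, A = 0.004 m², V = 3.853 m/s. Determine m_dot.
Formula: \dot{m} = \rho A V
m_dot = 1000·0.004·3.853 = 15.41 kg/s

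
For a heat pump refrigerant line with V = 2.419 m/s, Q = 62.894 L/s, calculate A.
Formula: Q = A V
Substituting knowns: 62.894 = A·2.419·1000
Solving for A: A = (62.894/1000)/2.419 = 0.026 m²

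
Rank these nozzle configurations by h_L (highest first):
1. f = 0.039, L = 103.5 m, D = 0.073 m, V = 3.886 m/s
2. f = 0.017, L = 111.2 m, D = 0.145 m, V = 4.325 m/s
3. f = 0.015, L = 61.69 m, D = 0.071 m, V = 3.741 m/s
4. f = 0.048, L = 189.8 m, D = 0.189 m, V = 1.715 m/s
Case 1: h_L = 42.56 m
Case 2: h_L = 12.43 m
Case 3: h_L = 9.297 m
Case 4: h_L = 7.226 m
Ranking (highest first): 1, 2, 3, 4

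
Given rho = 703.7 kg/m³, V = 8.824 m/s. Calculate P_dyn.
Formula: P_{dyn} = \frac{1}{2} \rho V^2
P_dyn = 0.5·703.7·8.824²/1000 = 27.4 kPa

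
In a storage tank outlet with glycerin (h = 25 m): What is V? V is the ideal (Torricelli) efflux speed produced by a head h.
Formula: V = \sqrt{2 g h}
V = √(2·9.81·25) = 22.15 m/s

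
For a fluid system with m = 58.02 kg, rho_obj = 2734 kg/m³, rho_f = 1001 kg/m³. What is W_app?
Formula: W_{app} = mg\left(1 - \frac{\rho_f}{\rho_{obj}}\right)
W_app = 58.02·9.81·(1 − 1001/2734) = 360.8 N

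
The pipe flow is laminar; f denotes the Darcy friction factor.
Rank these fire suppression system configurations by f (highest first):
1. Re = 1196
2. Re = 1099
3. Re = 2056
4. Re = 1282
Case 1: f = 0.05351
Case 2: f = 0.05823
Case 3: f = 0.03113
Case 4: f = 0.04992
Ranking (highest first): 2, 1, 4, 3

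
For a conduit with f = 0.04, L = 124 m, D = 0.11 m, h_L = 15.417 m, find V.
Formula: h_L = f \frac{L}{D} \frac{V^2}{2g}
Substituting knowns: 15.417 = 0.04·(124/0.11)·V²/(2·9.81)
Solving for V: V = √(15.417·2·9.81/(0.04·(124/0.11))) = 2.59 m/s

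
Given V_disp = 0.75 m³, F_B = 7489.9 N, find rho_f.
Formula: F_B = \rho_f g V_{disp}
Substituting knowns: 7489.9 = rho_f·9.81·0.75
Solving for rho_f: rho_f = 7489.9/(9.81·0.75) = 1018 kg/m³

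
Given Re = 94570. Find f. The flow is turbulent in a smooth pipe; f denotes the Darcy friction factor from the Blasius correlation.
Formula: f = \frac{0.316}{Re^{0.25}}
f = 0.316/94570^0.25 = 0.01802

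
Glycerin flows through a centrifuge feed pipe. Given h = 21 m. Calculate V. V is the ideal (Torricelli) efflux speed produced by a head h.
Formula: V = \sqrt{2 g h}
V = √(2·9.81·21) = 20.3 m/s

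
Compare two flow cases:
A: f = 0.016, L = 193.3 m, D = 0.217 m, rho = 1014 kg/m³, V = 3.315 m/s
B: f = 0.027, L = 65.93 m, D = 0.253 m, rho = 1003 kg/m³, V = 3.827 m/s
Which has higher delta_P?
delta_P(A) = 79.41 kPa, delta_P(B) = 51.68 kPa. Answer: A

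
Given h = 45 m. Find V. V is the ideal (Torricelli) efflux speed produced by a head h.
Formula: V = \sqrt{2 g h}
V = √(2·9.81·45) = 29.71 m/s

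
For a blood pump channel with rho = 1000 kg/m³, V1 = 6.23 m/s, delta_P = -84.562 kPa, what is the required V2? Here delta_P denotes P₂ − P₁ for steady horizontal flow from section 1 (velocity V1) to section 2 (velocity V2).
Formula: \Delta P = \frac{1}{2} \rho (V_1^2 - V_2^2)
Substituting knowns: -84.562 = 0.5·1000·(6.23² − V2²)/1000
Solving for V2: V2 = √(6.23² − 2·(-84.562·1000)/1000) = 14.42 m/s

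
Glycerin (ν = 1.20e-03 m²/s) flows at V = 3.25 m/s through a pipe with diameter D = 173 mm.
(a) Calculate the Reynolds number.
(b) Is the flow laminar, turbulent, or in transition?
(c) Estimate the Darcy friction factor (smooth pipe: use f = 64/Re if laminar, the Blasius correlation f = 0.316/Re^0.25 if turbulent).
(a) Re = V·D/ν = 3.25·0.173/1.20e-03 = 468.54
(b) Flow regime: laminar (Re < 2300)
(c) Friction factor: f = 64/Re = 64/468.54 = 0.1366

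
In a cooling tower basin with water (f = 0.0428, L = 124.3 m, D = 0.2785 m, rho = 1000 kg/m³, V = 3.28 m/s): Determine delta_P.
Formula: \Delta P = f \frac{L}{D} \frac{\rho V^2}{2}
delta_P = 0.0428·(124.3/0.2785)·0.5·1000·3.28²/1000 = 102.8 kPa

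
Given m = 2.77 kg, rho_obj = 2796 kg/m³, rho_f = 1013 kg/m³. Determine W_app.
Formula: W_{app} = mg\left(1 - \frac{\rho_f}{\rho_{obj}}\right)
W_app = 2.77·9.81·(1 − 1013/2796) = 17.33 N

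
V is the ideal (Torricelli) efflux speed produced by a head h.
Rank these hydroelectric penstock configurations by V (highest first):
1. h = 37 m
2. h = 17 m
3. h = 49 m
Case 1: V = 26.94 m/s
Case 2: V = 18.26 m/s
Case 3: V = 31.01 m/s
Ranking (highest first): 3, 1, 2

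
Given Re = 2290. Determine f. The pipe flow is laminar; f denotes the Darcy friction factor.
Formula: f = \frac{64}{Re}
f = 64/2290 = 0.02795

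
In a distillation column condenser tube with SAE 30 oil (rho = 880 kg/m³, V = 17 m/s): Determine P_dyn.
Formula: P_{dyn} = \frac{1}{2} \rho V^2
P_dyn = 0.5·880·17²/1000 = 127.2 kPa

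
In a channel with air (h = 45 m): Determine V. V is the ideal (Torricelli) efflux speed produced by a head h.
Formula: V = \sqrt{2 g h}
V = √(2·9.81·45) = 29.71 m/s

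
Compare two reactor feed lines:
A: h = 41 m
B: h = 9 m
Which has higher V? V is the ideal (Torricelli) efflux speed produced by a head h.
V(A) = 28.36 m/s, V(B) = 13.29 m/s. Answer: A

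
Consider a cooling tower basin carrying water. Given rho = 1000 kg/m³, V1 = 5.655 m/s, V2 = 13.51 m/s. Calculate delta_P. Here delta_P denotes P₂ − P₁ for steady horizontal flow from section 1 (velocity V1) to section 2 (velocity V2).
Formula: \Delta P = \frac{1}{2} \rho (V_1^2 - V_2^2)
delta_P = 0.5·1000·(5.655² − 13.51²)/1000 = -75.27 kPa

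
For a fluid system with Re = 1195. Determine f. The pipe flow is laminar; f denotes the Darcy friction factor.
Formula: f = \frac{64}{Re}
f = 64/1195 = 0.05356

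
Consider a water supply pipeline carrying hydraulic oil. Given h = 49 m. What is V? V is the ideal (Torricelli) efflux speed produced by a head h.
Formula: V = \sqrt{2 g h}
V = √(2·9.81·49) = 31.01 m/s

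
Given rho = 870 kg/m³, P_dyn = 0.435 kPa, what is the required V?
Formula: P_{dyn} = \frac{1}{2} \rho V^2
Substituting knowns: 0.435 = 0.5·870·V²/1000
Solving for V: V = √(2·(0.435·1000)/870) = 1 m/s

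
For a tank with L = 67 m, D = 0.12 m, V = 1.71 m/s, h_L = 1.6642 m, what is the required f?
Formula: h_L = f \frac{L}{D} \frac{V^2}{2g}
Substituting knowns: 1.6642 = f·(67/0.12)·1.71²/(2·9.81)
Solving for f: f = 1.6642·2·9.81/((67/0.12)·1.71²) = 0.02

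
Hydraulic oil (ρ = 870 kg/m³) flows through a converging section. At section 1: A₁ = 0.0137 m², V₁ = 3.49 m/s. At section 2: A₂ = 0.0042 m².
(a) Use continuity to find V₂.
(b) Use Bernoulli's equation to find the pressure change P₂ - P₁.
(a) Continuity: A₁V₁=A₂V₂ -> V₂=A₁V₁/A₂=0.0137*3.49/0.0042=11.38 m/s
(b) Bernoulli: P₂-P₁=0.5*rho*(V₁^2-V₂^2)/1000=0.5*870*(3.49^2-11.38^2)/1000=-51.04 kPa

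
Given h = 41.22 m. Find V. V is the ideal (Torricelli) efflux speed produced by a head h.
Formula: V = \sqrt{2 g h}
V = √(2·9.81·41.22) = 28.44 m/s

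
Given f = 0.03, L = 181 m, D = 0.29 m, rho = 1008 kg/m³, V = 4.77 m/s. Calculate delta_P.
Formula: \Delta P = f \frac{L}{D} \frac{\rho V^2}{2}
delta_P = 0.03·(181/0.29)·0.5·1008·4.77²/1000 = 214.7 kPa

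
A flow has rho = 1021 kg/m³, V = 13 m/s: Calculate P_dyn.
Formula: P_{dyn} = \frac{1}{2} \rho V^2
P_dyn = 0.5·1021·13²/1000 = 86.27 kPa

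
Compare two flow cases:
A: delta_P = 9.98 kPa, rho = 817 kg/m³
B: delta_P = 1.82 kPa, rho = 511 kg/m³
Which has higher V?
V(A) = 4.943 m/s, V(B) = 2.669 m/s. Answer: A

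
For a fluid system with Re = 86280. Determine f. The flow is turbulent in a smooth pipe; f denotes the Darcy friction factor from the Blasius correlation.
Formula: f = \frac{0.316}{Re^{0.25}}
f = 0.316/86280^0.25 = 0.01844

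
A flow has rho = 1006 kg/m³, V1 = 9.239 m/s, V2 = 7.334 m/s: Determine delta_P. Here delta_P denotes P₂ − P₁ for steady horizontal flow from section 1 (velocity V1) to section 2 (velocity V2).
Formula: \Delta P = \frac{1}{2} \rho (V_1^2 - V_2^2)
delta_P = 0.5·1006·(9.239² − 7.334²)/1000 = 15.88 kPa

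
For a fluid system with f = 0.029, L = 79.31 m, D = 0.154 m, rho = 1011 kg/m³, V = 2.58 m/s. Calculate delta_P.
Formula: \Delta P = f \frac{L}{D} \frac{\rho V^2}{2}
delta_P = 0.029·(79.31/0.154)·0.5·1011·2.58²/1000 = 50.25 kPa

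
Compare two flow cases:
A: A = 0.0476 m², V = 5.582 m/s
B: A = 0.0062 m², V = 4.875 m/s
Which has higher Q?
Q(A) = 265.7 L/s, Q(B) = 30.22 L/s. Answer: A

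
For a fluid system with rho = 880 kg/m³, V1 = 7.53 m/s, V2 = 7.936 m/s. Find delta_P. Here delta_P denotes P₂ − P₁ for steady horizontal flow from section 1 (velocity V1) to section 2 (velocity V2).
Formula: \Delta P = \frac{1}{2} \rho (V_1^2 - V_2^2)
delta_P = 0.5·880·(7.53² − 7.936²)/1000 = -2.763 kPa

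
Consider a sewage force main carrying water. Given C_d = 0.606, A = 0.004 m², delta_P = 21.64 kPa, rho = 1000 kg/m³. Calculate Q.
Formula: Q = C_d A \sqrt{\frac{2 \Delta P}{\rho}}
Q = 0.606·0.004·√(2·(21.64·1000)/1000)·1000 = 15.95 L/s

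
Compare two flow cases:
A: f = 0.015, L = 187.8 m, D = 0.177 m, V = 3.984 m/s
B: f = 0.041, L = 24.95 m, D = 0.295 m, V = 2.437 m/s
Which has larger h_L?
h_L(A) = 12.88 m, h_L(B) = 1.05 m. Answer: A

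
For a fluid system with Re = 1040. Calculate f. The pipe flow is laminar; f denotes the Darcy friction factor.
Formula: f = \frac{64}{Re}
f = 64/1040 = 0.06154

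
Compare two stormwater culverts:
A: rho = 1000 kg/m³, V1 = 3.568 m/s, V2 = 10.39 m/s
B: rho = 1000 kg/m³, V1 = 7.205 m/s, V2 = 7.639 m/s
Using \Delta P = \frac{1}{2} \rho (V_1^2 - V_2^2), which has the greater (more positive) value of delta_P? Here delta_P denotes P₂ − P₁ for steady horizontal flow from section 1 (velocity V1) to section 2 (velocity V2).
delta_P(A) = -47.61 kPa, delta_P(B) = -3.221 kPa. Answer: B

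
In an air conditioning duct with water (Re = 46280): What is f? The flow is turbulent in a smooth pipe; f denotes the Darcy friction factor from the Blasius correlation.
Formula: f = \frac{0.316}{Re^{0.25}}
f = 0.316/46280^0.25 = 0.02154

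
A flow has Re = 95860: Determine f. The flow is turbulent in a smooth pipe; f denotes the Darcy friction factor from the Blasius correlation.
Formula: f = \frac{0.316}{Re^{0.25}}
f = 0.316/95860^0.25 = 0.01796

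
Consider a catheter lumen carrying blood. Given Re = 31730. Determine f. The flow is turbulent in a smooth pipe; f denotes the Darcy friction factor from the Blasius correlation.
Formula: f = \frac{0.316}{Re^{0.25}}
f = 0.316/31730^0.25 = 0.02368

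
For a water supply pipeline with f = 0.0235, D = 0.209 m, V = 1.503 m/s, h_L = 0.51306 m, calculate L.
Formula: h_L = f \frac{L}{D} \frac{V^2}{2g}
Substituting knowns: 0.51306 = 0.0235·(L/0.209)·1.503²/(2·9.81)
Solving for L: L = 0.51306·2·9.81·0.209/(0.0235·1.503²) = 39.63 m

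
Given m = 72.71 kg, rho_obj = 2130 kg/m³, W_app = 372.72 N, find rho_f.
Formula: W_{app} = mg\left(1 - \frac{\rho_f}{\rho_{obj}}\right)
Substituting knowns: 372.72 = 72.71·9.81·(1 − rho_f/2130)
Solving for rho_f: rho_f = 2130·(1 − 372.72/(72.71·9.81)) = 1017 kg/m³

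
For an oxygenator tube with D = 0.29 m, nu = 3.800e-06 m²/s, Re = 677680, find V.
Formula: Re = \frac{V D}{\nu}
Substituting knowns: 677680 = V·0.29/3.800e-06
Solving for V: V = 677680·3.800e-06/0.29 = 8.88 m/s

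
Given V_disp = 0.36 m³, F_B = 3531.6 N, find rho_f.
Formula: F_B = \rho_f g V_{disp}
Substituting knowns: 3531.6 = rho_f·9.81·0.36
Solving for rho_f: rho_f = 3531.6/(9.81·0.36) = 1000 kg/m³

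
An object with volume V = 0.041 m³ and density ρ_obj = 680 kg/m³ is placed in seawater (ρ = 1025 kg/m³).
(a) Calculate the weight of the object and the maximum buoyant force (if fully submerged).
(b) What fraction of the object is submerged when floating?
(a) W=rho_obj*g*V=680*9.81*0.041=273.5 N; F_B(max)=rho*g*V=1025*9.81*0.041=412.3 N
(b) Floating fraction=rho_obj/rho=680/1025=0.663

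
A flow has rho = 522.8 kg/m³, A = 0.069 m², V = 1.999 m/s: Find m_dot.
Formula: \dot{m} = \rho A V
m_dot = 522.8·0.069·1.999 = 72.11 kg/s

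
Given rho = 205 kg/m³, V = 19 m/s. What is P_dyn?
Formula: P_{dyn} = \frac{1}{2} \rho V^2
P_dyn = 0.5·205·19²/1000 = 37 kPa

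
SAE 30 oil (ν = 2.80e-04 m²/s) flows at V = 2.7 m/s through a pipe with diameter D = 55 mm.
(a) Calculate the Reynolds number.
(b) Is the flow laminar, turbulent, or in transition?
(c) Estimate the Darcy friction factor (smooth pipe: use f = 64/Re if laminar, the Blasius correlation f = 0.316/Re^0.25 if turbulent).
(a) Re = V·D/ν = 2.7·0.055/2.80e-04 = 530.36
(b) Flow regime: laminar (Re < 2300)
(c) Friction factor: f = 64/Re = 64/530.36 = 0.1207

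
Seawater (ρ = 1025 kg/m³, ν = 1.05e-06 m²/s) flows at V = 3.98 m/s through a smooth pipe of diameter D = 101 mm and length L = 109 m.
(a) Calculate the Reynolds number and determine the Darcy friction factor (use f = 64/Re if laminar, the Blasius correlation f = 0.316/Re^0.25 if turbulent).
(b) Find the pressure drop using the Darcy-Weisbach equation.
(a) Re = V·D/ν = 3.98·0.101/1.05e-06 = 382840 → turbulent (Re > 4000); f = 0.316/Re^0.25 = 0.316/382840^0.25 = 0.012704 (Blasius is strictly valid for Re ≲ 1e5; used here as the smooth-pipe estimate the problem specifies)
(b) Darcy-Weisbach: ΔP = f·(L/D)·½ρV²/1000 = 0.012704·(109/0.101)·½·1025·3.98²/1000 = 111.3 kPa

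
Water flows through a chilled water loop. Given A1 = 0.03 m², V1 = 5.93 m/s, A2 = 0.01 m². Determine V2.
Formula: V_2 = \frac{A_1 V_1}{A_2}
V2 = 0.03·5.93/0.01 = 17.79 m/s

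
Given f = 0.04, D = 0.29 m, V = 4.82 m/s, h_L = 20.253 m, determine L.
Formula: h_L = f \frac{L}{D} \frac{V^2}{2g}
Substituting knowns: 20.253 = 0.04·(L/0.29)·4.82²/(2·9.81)
Solving for L: L = 20.253·2·9.81·0.29/(0.04·4.82²) = 124 m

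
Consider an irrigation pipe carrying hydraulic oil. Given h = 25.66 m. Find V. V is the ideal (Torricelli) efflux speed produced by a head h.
Formula: V = \sqrt{2 g h}
V = √(2·9.81·25.66) = 22.44 m/s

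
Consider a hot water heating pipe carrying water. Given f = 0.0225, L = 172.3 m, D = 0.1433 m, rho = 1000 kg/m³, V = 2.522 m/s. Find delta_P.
Formula: \Delta P = f \frac{L}{D} \frac{\rho V^2}{2}
delta_P = 0.0225·(172.3/0.1433)·0.5·1000·2.522²/1000 = 86.04 kPa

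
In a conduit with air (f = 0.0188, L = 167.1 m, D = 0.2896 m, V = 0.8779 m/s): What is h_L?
Formula: h_L = f \frac{L}{D} \frac{V^2}{2g}
h_L = 0.0188·(167.1/0.2896)·0.8779²/(2·9.81) = 0.4261 m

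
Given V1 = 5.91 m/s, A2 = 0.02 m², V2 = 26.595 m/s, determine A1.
Formula: V_2 = \frac{A_1 V_1}{A_2}
Substituting knowns: 26.595 = A1·5.91/0.02
Solving for A1: A1 = 26.595·0.02/5.91 = 0.09 m²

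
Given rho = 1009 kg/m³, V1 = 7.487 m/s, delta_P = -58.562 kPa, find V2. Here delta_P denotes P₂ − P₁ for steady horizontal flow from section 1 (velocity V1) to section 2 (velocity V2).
Formula: \Delta P = \frac{1}{2} \rho (V_1^2 - V_2^2)
Substituting knowns: -58.562 = 0.5·1009·(7.487² − V2²)/1000
Solving for V2: V2 = √(7.487² − 2·(-58.562·1000)/1009) = 13.12 m/s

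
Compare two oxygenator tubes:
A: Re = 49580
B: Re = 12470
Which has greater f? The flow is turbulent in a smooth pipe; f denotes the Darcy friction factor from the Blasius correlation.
f(A) = 0.02118, f(B) = 0.0299. Answer: B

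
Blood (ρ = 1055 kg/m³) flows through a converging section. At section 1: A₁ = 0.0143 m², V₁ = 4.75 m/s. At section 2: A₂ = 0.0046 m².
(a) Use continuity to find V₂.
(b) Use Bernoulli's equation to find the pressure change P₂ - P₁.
(a) Continuity: A₁V₁=A₂V₂ -> V₂=A₁V₁/A₂=0.0143*4.75/0.0046=14.77 m/s
(b) Bernoulli: P₂-P₁=0.5*rho*(V₁^2-V₂^2)/1000=0.5*1055*(4.75^2-14.77^2)/1000=-103.2 kPa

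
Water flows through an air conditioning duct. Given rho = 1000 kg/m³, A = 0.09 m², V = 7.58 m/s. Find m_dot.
Formula: \dot{m} = \rho A V
m_dot = 1000·0.09·7.58 = 682.2 kg/s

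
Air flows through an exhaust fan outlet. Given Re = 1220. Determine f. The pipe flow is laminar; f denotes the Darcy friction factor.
Formula: f = \frac{64}{Re}
f = 64/1220 = 0.05246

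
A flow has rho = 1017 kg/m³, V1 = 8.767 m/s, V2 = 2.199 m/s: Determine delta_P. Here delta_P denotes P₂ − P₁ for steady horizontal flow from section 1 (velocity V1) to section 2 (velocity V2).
Formula: \Delta P = \frac{1}{2} \rho (V_1^2 - V_2^2)
delta_P = 0.5·1017·(8.767² − 2.199²)/1000 = 36.62 kPa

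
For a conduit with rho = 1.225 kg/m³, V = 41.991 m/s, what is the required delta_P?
Formula: V = \sqrt{\frac{2 \Delta P}{\rho}}
Substituting knowns: 41.991 = √(2·(delta_P·1000)/1.225)
Solving for delta_P: delta_P = 41.991²·1.225/2/1000 = 1.08 kPa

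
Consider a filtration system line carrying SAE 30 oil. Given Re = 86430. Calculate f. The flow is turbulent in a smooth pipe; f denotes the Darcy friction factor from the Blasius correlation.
Formula: f = \frac{0.316}{Re^{0.25}}
f = 0.316/86430^0.25 = 0.01843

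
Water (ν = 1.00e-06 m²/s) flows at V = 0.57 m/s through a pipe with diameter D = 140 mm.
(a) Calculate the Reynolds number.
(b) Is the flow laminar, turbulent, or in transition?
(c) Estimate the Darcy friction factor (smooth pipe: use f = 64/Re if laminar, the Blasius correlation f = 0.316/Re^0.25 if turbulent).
(a) Re = V·D/ν = 0.57·0.14/1.00e-06 = 79800
(b) Flow regime: turbulent (Re > 4000)
(c) Friction factor: f = 0.316/Re^0.25 = 0.316/79800^0.25 = 0.0188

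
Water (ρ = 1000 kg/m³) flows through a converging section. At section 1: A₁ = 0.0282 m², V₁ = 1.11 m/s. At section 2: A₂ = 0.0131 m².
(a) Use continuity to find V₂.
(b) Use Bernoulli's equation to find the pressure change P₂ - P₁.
(a) Continuity: A₁V₁=A₂V₂ -> V₂=A₁V₁/A₂=0.0282*1.11/0.0131=2.39 m/s
(b) Bernoulli: P₂-P₁=0.5*rho*(V₁^2-V₂^2)/1000=0.5*1000*(1.11^2-2.39^2)/1000=-2.24 kPa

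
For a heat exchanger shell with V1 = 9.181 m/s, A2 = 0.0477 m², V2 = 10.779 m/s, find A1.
Formula: V_2 = \frac{A_1 V_1}{A_2}
Substituting knowns: 10.779 = A1·9.181/0.0477
Solving for A1: A1 = 10.779·0.0477/9.181 = 0.056 m²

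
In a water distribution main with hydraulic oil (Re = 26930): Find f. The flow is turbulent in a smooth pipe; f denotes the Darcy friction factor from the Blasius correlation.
Formula: f = \frac{0.316}{Re^{0.25}}
f = 0.316/26930^0.25 = 0.02467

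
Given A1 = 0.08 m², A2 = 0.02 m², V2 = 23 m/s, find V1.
Formula: V_2 = \frac{A_1 V_1}{A_2}
Substituting knowns: 23 = 0.08·V1/0.02
Solving for V1: V1 = 23·0.02/0.08 = 5.75 m/s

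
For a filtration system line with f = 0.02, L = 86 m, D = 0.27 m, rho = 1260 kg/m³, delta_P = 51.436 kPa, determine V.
Formula: \Delta P = f \frac{L}{D} \frac{\rho V^2}{2}
Substituting knowns: 51.436 = 0.02·(86/0.27)·0.5·1260·V²/1000
Solving for V: V = √((51.436·1000)/(0.02·(86/0.27)·0.5·1260)) = 3.58 m/s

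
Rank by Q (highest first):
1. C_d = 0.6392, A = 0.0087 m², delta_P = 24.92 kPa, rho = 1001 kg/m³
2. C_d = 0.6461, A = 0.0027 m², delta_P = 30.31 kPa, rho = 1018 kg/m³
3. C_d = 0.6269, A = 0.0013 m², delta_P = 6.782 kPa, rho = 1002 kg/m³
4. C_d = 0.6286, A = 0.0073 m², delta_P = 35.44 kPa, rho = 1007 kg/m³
Case 1: Q = 39.24 L/s
Case 2: Q = 13.46 L/s
Case 3: Q = 2.998 L/s
Case 4: Q = 38.5 L/s
Ranking (highest first): 1, 4, 2, 3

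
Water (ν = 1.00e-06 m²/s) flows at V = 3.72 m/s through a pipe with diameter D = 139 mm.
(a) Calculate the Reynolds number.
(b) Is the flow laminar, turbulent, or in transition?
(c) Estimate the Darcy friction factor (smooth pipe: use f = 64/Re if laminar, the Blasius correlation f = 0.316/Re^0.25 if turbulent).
(a) Re = V·D/ν = 3.72·0.139/1.00e-06 = 517080
(b) Flow regime: turbulent (Re > 4000)
(c) Friction factor: f = 0.316/Re^0.25 = 0.316/517080^0.25 = 0.01178 (Blasius is strictly valid for Re ≲ 1e5; used here as the smooth-pipe estimate the problem specifies)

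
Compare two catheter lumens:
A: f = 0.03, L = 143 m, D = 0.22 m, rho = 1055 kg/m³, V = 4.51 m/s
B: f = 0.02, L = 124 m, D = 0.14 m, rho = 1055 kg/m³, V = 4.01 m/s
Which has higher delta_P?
delta_P(A) = 209.2 kPa, delta_P(B) = 150.3 kPa. Answer: A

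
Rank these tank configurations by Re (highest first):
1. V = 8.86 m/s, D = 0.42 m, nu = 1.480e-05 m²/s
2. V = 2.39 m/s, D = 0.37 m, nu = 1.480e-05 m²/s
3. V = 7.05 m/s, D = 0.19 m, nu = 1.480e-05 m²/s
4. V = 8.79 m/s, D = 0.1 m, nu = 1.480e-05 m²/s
Case 1: Re = 251432
Case 2: Re = 59750
Case 3: Re = 90507
Case 4: Re = 59392
Ranking (highest first): 1, 3, 2, 4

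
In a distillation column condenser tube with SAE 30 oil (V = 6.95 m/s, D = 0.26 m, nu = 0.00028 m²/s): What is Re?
Formula: Re = \frac{V D}{\nu}
Re = 6.95·0.26/0.00028 = 6454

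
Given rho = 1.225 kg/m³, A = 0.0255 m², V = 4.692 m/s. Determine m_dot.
Formula: \dot{m} = \rho A V
m_dot = 1.225·0.0255·4.692 = 0.1466 kg/s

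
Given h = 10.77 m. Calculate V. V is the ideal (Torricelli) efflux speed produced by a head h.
Formula: V = \sqrt{2 g h}
V = √(2·9.81·10.77) = 14.54 m/s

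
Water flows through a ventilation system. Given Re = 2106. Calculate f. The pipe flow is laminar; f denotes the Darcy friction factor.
Formula: f = \frac{64}{Re}
f = 64/2106 = 0.03039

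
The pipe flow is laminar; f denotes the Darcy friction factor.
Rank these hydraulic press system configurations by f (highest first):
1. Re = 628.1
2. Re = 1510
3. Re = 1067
Case 1: f = 0.1019
Case 2: f = 0.04238
Case 3: f = 0.05998
Ranking (highest first): 1, 3, 2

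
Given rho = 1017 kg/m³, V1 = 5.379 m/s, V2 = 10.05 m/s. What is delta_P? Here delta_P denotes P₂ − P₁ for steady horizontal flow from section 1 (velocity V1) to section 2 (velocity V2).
Formula: \Delta P = \frac{1}{2} \rho (V_1^2 - V_2^2)
delta_P = 0.5·1017·(5.379² − 10.05²)/1000 = -36.65 kPa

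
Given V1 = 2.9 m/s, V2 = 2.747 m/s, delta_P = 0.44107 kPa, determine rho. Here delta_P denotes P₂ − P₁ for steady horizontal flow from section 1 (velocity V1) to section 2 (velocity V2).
Formula: \Delta P = \frac{1}{2} \rho (V_1^2 - V_2^2)
Substituting knowns: 0.44107 = 0.5·rho·(2.9² − 2.747²)/1000
Solving for rho: rho = 2·(0.44107·1000)/(2.9² − 2.747²) = 1021 kg/m³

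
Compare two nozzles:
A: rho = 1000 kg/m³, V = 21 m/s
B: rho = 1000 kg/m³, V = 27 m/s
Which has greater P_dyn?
P_dyn(A) = 220.5 kPa, P_dyn(B) = 364.5 kPa. Answer: B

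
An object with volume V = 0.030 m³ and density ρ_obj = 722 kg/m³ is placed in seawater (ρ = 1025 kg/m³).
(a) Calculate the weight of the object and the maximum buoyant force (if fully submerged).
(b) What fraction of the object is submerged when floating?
(a) W=rho_obj*g*V=722*9.81*0.030=212.5 N; F_B(max)=rho*g*V=1025*9.81*0.030=301.7 N
(b) Floating fraction=rho_obj/rho=722/1025=0.704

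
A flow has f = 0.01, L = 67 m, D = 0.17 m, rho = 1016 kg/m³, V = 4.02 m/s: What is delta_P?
Formula: \Delta P = f \frac{L}{D} \frac{\rho V^2}{2}
delta_P = 0.01·(67/0.17)·0.5·1016·4.02²/1000 = 32.36 kPa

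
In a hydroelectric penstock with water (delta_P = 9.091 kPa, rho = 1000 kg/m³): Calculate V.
Formula: V = \sqrt{\frac{2 \Delta P}{\rho}}
V = √(2·(9.091·1000)/1000) = 4.264 m/s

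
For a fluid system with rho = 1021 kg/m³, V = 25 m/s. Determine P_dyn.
Formula: P_{dyn} = \frac{1}{2} \rho V^2
P_dyn = 0.5·1021·25²/1000 = 319.1 kPa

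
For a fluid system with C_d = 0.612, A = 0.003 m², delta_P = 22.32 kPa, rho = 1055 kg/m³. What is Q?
Formula: Q = C_d A \sqrt{\frac{2 \Delta P}{\rho}}
Q = 0.612·0.003·√(2·(22.32·1000)/1055)·1000 = 11.94 L/s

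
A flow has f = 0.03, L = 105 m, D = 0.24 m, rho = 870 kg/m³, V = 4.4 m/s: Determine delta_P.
Formula: \Delta P = f \frac{L}{D} \frac{\rho V^2}{2}
delta_P = 0.03·(105/0.24)·0.5·870·4.4²/1000 = 110.5 kPa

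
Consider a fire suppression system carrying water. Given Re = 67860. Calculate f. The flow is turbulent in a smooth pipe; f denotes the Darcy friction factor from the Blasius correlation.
Formula: f = \frac{0.316}{Re^{0.25}}
f = 0.316/67860^0.25 = 0.01958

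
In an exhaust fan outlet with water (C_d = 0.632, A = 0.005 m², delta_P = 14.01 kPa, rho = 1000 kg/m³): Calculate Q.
Formula: Q = C_d A \sqrt{\frac{2 \Delta P}{\rho}}
Q = 0.632·0.005·√(2·(14.01·1000)/1000)·1000 = 16.73 L/s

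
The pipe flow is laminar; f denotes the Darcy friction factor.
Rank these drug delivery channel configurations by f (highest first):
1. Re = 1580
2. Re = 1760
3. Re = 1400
Case 1: f = 0.04051
Case 2: f = 0.03636
Case 3: f = 0.04571
Ranking (highest first): 3, 1, 2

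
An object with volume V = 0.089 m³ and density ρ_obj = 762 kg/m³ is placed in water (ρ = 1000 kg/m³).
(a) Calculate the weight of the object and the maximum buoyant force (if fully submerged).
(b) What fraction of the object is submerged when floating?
(a) W=rho_obj*g*V=762*9.81*0.089=665.3 N; F_B(max)=rho*g*V=1000*9.81*0.089=873.1 N
(b) Floating fraction=rho_obj/rho=762/1000=0.762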